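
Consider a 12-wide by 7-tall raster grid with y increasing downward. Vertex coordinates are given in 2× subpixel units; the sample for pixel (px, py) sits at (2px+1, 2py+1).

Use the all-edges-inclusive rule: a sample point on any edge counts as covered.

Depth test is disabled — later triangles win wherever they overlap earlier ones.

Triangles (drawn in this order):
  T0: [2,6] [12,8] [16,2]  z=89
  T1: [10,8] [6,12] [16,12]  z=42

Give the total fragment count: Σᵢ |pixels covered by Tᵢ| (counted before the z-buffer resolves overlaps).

T0:
  2·area = 68  (B↔C swapped to make it positive)
  edge (2, 6)→(16, 2): d=(14,-4) inclusive
  edge (16, 2)→(12, 8): d=(-4,6) inclusive
  edge (12, 8)→(2, 6): d=(-10,-2) inclusive
    (6,1)@(13, 3): e=[2,14,52] → X
    (7,1)@(15, 3): e=[10,2,56] → X
    (8,1)@(17, 3): e=[18,-10,60] → .
    (3,2)@(7, 5): e=[6,42,20] → X
    (4,2)@(9, 5): e=[14,30,24] → X
    (5,2)@(11, 5): e=[22,18,28] → X
    (7,2)@(15, 5): e=[38,-6,36] → .
    (3,3)@(7, 7): e=[34,34,0] → X  [on edge]
    (6,3)@(13, 7): e=[58,-2,12] → .
    (3,4)@(7, 9): e=[62,26,-20] → .
    (4,4)@(9, 9): e=[70,14,-16] → .
    (5,4)@(11, 9): e=[78,2,-12] → .
    (8,4)@(17, 9): e=[102,-34,0] → .  [on edge]
  covered (9 px):
    . . . . . . . . . . . .
    . . . . . . X X . . . .
    . . . X X X X . . . . .
    . . . X X X . . . . . .
    . . . . . . . . . . . .
    . . . . . . . . . . . .
    . . . . . . . . . . . .
T1:
  2·area = 40  (B↔C swapped to make it positive)
  edge (10, 8)→(16, 12): d=(6,4) inclusive
  edge (16, 12)→(6, 12): d=(-10,0) inclusive
  edge (6, 12)→(10, 8): d=(4,-4) inclusive
    (8,0)@(17, 1): e=[-70,110,0] → .  [on edge]
    (7,1)@(15, 3): e=[-50,90,0] → .  [on edge]
    (6,2)@(13, 5): e=[-30,70,0] → .  [on edge]
    (5,3)@(11, 7): e=[-10,50,0] → .  [on edge]
    (4,4)@(9, 9): e=[10,30,0] → X  [on edge]
    (5,4)@(11, 9): e=[2,30,8] → X
    (6,4)@(13, 9): e=[-6,30,16] → .
    (3,5)@(7, 11): e=[30,10,0] → X  [on edge]
    (6,5)@(13, 11): e=[6,10,24] → X
    (7,5)@(15, 11): e=[-2,10,32] → .
    (2,6)@(5, 13): e=[50,-10,0] → .  [on edge]
    (3,6)@(7, 13): e=[42,-10,8] → .
  covered (6 px):
    . . . . . . . . . . . .
    . . . . . . . . . . . .
    . . . . . . . . . . . .
    . . . . . . . . . . . .
    . . . . X X . . . . . .
    . . . X X X X . . . . .
    . . . . . . . . . . . .

Final: 15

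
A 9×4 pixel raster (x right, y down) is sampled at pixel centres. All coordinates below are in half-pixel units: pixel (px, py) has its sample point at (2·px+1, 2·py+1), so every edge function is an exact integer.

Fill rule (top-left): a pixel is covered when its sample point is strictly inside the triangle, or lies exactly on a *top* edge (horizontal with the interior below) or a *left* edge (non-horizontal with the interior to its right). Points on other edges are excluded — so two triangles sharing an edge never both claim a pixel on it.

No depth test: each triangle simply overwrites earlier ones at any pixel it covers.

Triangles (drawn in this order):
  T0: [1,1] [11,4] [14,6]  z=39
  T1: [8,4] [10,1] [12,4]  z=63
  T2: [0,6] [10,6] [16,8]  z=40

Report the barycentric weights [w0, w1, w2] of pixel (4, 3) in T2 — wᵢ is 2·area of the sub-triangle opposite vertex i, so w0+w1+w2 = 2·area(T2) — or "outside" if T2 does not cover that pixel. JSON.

T0:
  2·area = 11
  edge (1, 1)→(11, 4): d=(10,3) right/bottom  bias=-1
  edge (11, 4)→(14, 6): d=(3,2) right/bottom  bias=-1
  edge (14, 6)→(1, 1): d=(-13,-5) top-left  bias=+0
    (0,0)@(1, 1): e=[0,11,0] → .  [on edge]
    (3,1)@(7, 3): e=[2,5,4] → X
    (4,1)@(9, 3): e=[-4,1,14] → .
    (3,2)@(7, 5): e=[22,11,-22] → .
  covered (1 px):
    . . . . . . . . .
    . . . X . . . . .
    . . . . . . . . .
    . . . . . . . . .
T1:
  2·area = 12
  edge (8, 4)→(10, 1): d=(2,-3) top-left  bias=+0
  edge (10, 1)→(12, 4): d=(2,3) right/bottom  bias=-1
  edge (12, 4)→(8, 4): d=(-4,0) right/bottom  bias=-1
    (4,1)@(9, 3): e=[1,7,4] → X
    (5,1)@(11, 3): e=[7,1,4] → X
    (6,1)@(13, 3): e=[13,-5,4] → .
    (4,2)@(9, 5): e=[5,11,-4] → .
    (5,2)@(11, 5): e=[11,5,-4] → .
  covered (2 px):
    . . . . . . . . .
    . . . . X X . . .
    . . . . . . . . .
    . . . . . . . . .
T2:
  2·area = 20
  edge (0, 6)→(10, 6): d=(10,0) top-left  bias=+0
  edge (10, 6)→(16, 8): d=(6,2) right/bottom  bias=-1
  edge (16, 8)→(0, 6): d=(-16,-2) top-left  bias=+0
    (0,1)@(1, 3): e=[-30,0,50] → .  [on edge]
    (3,2)@(7, 5): e=[-10,0,30] → .  [on edge]
    (4,3)@(9, 7): e=[10,8,2] → X
    (5,3)@(11, 7): e=[10,4,6] → X
    (6,3)@(13, 7): e=[10,0,10] → .  [on edge]
  covered (2 px):
    . . . . . . . . .
    . . . . . . . . .
    . . . . . . . . .
    . . . . X X . . .

Result: [8,2,10]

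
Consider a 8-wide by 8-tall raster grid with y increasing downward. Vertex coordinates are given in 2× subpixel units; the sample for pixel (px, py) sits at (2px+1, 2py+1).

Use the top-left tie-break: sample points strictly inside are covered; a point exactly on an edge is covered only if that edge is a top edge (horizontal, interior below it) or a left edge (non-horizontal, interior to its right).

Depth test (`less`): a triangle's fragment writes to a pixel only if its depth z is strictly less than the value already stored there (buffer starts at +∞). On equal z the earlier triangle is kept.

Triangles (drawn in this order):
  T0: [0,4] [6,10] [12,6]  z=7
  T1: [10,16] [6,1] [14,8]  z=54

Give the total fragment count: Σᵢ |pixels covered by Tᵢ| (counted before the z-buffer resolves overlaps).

T0:
  2·area = 60  (B↔C swapped to make it positive)
  edge (0, 4)→(12, 6): d=(12,2) right/bottom  bias=-1
  edge (12, 6)→(6, 10): d=(-6,4) right/bottom  bias=-1
  edge (6, 10)→(0, 4): d=(-6,-6) top-left  bias=+0
    (0,2)@(1, 5): e=[10,50,0] → X  [on edge]
    (1,2)@(3, 5): e=[6,42,12] → X
    (2,2)@(5, 5): e=[2,34,24] → X
    (3,2)@(7, 5): e=[-2,26,36] → .
    (0,3)@(1, 7): e=[34,38,-12] → .
    (1,3)@(3, 7): e=[30,30,0] → X  [on edge]
    (3,3)@(7, 7): e=[22,14,24] → X
    (4,3)@(9, 7): e=[18,6,36] → X
    (5,3)@(11, 7): e=[14,-2,48] → .
    (1,4)@(3, 9): e=[54,18,-12] → .
    (2,4)@(5, 9): e=[50,10,0] → X  [on edge]
    (4,4)@(9, 9): e=[42,-6,24] → .
    (3,5)@(7, 11): e=[70,-10,0] → .  [on edge]
    (4,6)@(9, 13): e=[90,-30,0] → .  [on edge]
    (5,7)@(11, 15): e=[110,-50,0] → .  [on edge]
  covered (9 px):
    . . . . . . . .
    . . . . . . . .
    X X X . . . . .
    . X X X X . . .
    . . X X . . . .
    . . . . . . . .
    . . . . . . . .
    . . . . . . . .
T1:
  2·area = 92
  edge (10, 16)→(6, 1): d=(-4,-15) top-left  bias=+0
  edge (6, 1)→(14, 8): d=(8,7) right/bottom  bias=-1
  edge (14, 8)→(10, 16): d=(-4,8) right/bottom  bias=-1
    (3,1)@(7, 3): e=[7,9,76] → X
    (4,1)@(9, 3): e=[37,-5,60] → .
    (3,2)@(7, 5): e=[-1,25,68] → .
    (4,2)@(9, 5): e=[29,11,52] → X
    (5,2)@(11, 5): e=[59,-3,36] → .
    (4,3)@(9, 7): e=[21,27,44] → X
    (5,3)@(11, 7): e=[51,13,28] → X
    (6,3)@(13, 7): e=[81,-1,12] → .
    (4,4)@(9, 9): e=[13,43,36] → X
    (6,4)@(13, 9): e=[73,15,4] → X
    (7,4)@(15, 9): e=[103,1,-12] → .
    (4,5)@(9, 11): e=[5,59,28] → X
  covered (10 px):
    . . . . . . . .
    . . . X . . . .
    . . . . X . . .
    . . . . X X . .
    . . . . X X X .
    . . . . X X . .
    . . . . . X . .
    . . . . . . . .

Result: 19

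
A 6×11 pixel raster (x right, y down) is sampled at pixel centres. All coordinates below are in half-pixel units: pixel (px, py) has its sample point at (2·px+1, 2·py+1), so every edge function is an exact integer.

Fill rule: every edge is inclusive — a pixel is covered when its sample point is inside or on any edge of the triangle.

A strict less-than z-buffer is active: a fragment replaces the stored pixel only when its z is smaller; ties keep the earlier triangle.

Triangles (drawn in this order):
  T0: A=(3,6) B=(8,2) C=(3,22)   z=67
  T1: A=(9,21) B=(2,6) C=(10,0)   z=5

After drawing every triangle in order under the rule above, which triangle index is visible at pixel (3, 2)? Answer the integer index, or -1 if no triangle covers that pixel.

T0:
  2·area = 80
  edge (3, 6)→(8, 2): d=(5,-4) inclusive
  edge (8, 2)→(3, 22): d=(-5,20) inclusive
  edge (3, 22)→(3, 6): d=(0,-16) inclusive
    (1,0)@(3, 1): e=[-25,105,0] → ·  [on edge]
    (1,1)@(3, 3): e=[-15,95,0] → ·  [on edge]
    (3,1)@(7, 3): e=[1,15,64] → █
    (4,1)@(9, 3): e=[9,-25,96] → ·
    (1,2)@(3, 5): e=[-5,85,0] → ·  [on edge]
    (2,2)@(5, 5): e=[3,45,32] → █
    (4,2)@(9, 5): e=[19,-35,96] → ·
    (1,3)@(3, 7): e=[5,75,0] → █  [on edge]
    (3,3)@(7, 7): e=[21,-5,64] → ·
    (1,4)@(3, 9): e=[15,65,0] → █  [on edge]
    (3,4)@(7, 9): e=[31,-15,64] → ·
    (1,5)@(3, 11): e=[25,55,0] → █  [on edge]
    (1,6)@(3, 13): e=[35,45,0] → █  [on edge]
    (1,7)@(3, 15): e=[45,35,0] → █  [on edge]
    (1,8)@(3, 17): e=[55,25,0] → █  [on edge]
    (1,9)@(3, 19): e=[65,15,0] → █  [on edge]
    (1,10)@(3, 21): e=[75,5,0] → █  [on edge]
  covered (15 px):
    · · · · · ·
    · · · █ · ·
    · · █ █ · ·
    · █ █ · · ·
    · █ █ · · ·
    · █ █ · · ·
    · █ █ · · ·
    · █ · · · ·
    · █ · · · ·
    · █ · · · ·
    · █ · · · ·
T1:
  2·area = 162
  edge (9, 21)→(2, 6): d=(-7,-15) inclusive
  edge (2, 6)→(10, 0): d=(8,-6) inclusive
  edge (10, 0)→(9, 21): d=(-1,21) inclusive
    (4,0)@(9, 1): e=[140,2,20] → █
    (5,0)@(11, 1): e=[170,14,-22] → ·
    (3,1)@(7, 3): e=[96,6,60] → █
    (5,1)@(11, 3): e=[156,30,-24] → ·
    (2,2)@(5, 5): e=[52,10,100] → █
    (5,2)@(11, 5): e=[142,46,-26] → ·
    (1,3)@(3, 7): e=[8,14,140] → █
    (5,3)@(11, 7): e=[128,62,-28] → ·
    (1,4)@(3, 9): e=[-6,30,138] → ·
    (2,4)@(5, 9): e=[24,42,96] → █
    (5,4)@(11, 9): e=[114,78,-30] → ·
    (2,5)@(5, 11): e=[10,58,94] → █
    (4,10)@(9, 21): e=[0,162,0] → █  [on edge]
  covered (23 px):
    · · · · █ ·
    · · · █ █ ·
    · · █ █ █ ·
    · █ █ █ █ ·
    · · █ █ █ ·
    · · █ █ █ ·
    · · · █ █ ·
    · · · █ █ ·
    · · · · █ ·
    · · · · █ ·
    · · · · █ ·

Z-buffer (winner per pixel, '.' = empty):
  . . . . 1 .
  . . . 1 1 .
  . . 1 1 1 .
  . 1 1 1 1 .
  . 0 1 1 1 .
  . 0 1 1 1 .
  . 0 0 1 1 .
  . 0 . 1 1 .
  . 0 . . 1 .
  . 0 . . 1 .
  . 0 . . 1 .

Result: 1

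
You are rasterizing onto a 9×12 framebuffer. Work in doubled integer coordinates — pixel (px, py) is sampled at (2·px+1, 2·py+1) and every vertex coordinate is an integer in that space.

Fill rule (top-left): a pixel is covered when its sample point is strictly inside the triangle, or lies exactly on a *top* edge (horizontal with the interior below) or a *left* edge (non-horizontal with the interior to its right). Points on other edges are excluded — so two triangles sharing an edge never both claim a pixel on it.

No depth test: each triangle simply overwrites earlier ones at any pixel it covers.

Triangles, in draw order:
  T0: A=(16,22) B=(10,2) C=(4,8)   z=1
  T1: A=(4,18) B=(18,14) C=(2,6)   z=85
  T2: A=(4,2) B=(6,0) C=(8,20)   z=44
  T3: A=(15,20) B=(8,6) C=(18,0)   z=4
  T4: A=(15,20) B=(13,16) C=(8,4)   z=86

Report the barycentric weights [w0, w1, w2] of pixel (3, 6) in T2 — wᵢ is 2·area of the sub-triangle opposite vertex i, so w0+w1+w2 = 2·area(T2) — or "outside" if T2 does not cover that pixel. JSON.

T0:
  2·area = 156  (B↔C swapped to make it positive)
  edge (16, 22)→(4, 8): d=(-12,-14) top-left  bias=+0
  edge (4, 8)→(10, 2): d=(6,-6) top-left  bias=+0
  edge (10, 2)→(16, 22): d=(6,20) right/bottom  bias=-1
    (5,0)@(11, 1): e=[182,0,-26] → ·  [on edge]
    (4,1)@(9, 3): e=[130,0,26] → #  [on edge]
    (5,1)@(11, 3): e=[158,12,-14] → ·
    (3,2)@(7, 5): e=[78,0,78] → #  [on edge]
    (5,2)@(11, 5): e=[134,24,-2] → ·
    (2,3)@(5, 7): e=[26,0,130] → #  [on edge]
    (5,3)@(11, 7): e=[110,36,10] → #
    (6,3)@(13, 7): e=[138,48,-30] → ·
    (1,4)@(3, 9): e=[-26,0,182] → ·  [on edge]
    (2,4)@(5, 9): e=[2,12,142] → #
    (6,4)@(13, 9): e=[114,60,-18] → ·
    (0,5)@(1, 11): e=[-78,0,234] → ·  [on edge]
  covered (21 px):
    · · · · · · · · ·
    · · · · # · · · ·
    · · · # # · · · ·
    · · # # # # · · ·
    · · # # # # · · ·
    · · · # # # · · ·
    · · · · # # # · ·
    · · · · · # # · ·
    · · · · · · # · ·
    · · · · · · · # ·
    · · · · · · · · ·
    · · · · · · · · ·
T1:
  2·area = 176  (B↔C swapped to make it positive)
  edge (4, 18)→(2, 6): d=(-2,-12) top-left  bias=+0
  edge (2, 6)→(18, 14): d=(16,8) right/bottom  bias=-1
  edge (18, 14)→(4, 18): d=(-14,4) right/bottom  bias=-1
    (1,3)@(3, 7): e=[10,8,158] → #
    (2,3)@(5, 7): e=[34,-8,150] → ·
    (1,4)@(3, 9): e=[6,40,130] → #
    (2,4)@(5, 9): e=[30,24,122] → #
    (3,4)@(7, 9): e=[54,8,114] → #
    (4,4)@(9, 9): e=[78,-8,106] → ·
    (1,5)@(3, 11): e=[2,72,102] → #
    (4,5)@(9, 11): e=[74,24,78] → #
    (5,5)@(11, 11): e=[98,8,70] → #
    (6,5)@(13, 11): e=[122,-8,62] → ·
    (1,6)@(3, 13): e=[-2,104,74] → ·
    (2,6)@(5, 13): e=[22,88,66] → #
  covered (22 px):
    · · · · · · · · ·
    · · · · · · · · ·
    · · · · · · · · ·
    · # · · · · · · ·
    · # # # · · · · ·
    · # # # # # · · ·
    · · # # # # # # ·
    · · # # # # # · ·
    · · # # · · · · ·
    · · · · · · · · ·
    · · · · · · · · ·
    · · · · · · · · ·
T2:
  2·area = 44
  edge (4, 2)→(6, 0): d=(2,-2) top-left  bias=+0
  edge (6, 0)→(8, 20): d=(2,20) right/bottom  bias=-1
  edge (8, 20)→(4, 2): d=(-4,-18) top-left  bias=+0
    (2,0)@(5, 1): e=[0,22,22] → #  [on edge]
    (3,0)@(7, 1): e=[4,-18,58] → ·
    (1,1)@(3, 3): e=[0,66,-22] → ·  [on edge]
    (2,1)@(5, 3): e=[4,26,14] → #
    (3,1)@(7, 3): e=[8,-14,50] → ·
    (0,2)@(1, 5): e=[0,110,-66] → ·  [on edge]
    (2,2)@(5, 5): e=[8,30,6] → #
    (3,2)@(7, 5): e=[12,-10,42] → ·
    (2,3)@(5, 7): e=[12,34,-2] → ·
    (3,5)@(7, 11): e=[24,2,18] → #
    (4,5)@(9, 11): e=[28,-38,54] → ·
    (3,6)@(7, 13): e=[28,6,10] → #
  covered (6 px):
    · · # · · · · · ·
    · · # · · · · · ·
    · · # · · · · · ·
    · · · · · · · · ·
    · · · · · · · · ·
    · · · # · · · · ·
    · · · # · · · · ·
    · · · # · · · · ·
    · · · · · · · · ·
    · · · · · · · · ·
    · · · · · · · · ·
    · · · · · · · · ·
T3:
  2·area = 182
  edge (15, 20)→(8, 6): d=(-7,-14) top-left  bias=+0
  edge (8, 6)→(18, 0): d=(10,-6) top-left  bias=+0
  edge (18, 0)→(15, 20): d=(-3,20) right/bottom  bias=-1
    (8,0)@(17, 1): e=[161,4,17] → #
    (6,1)@(13, 3): e=[91,0,91] → #  [on edge]
    (7,1)@(15, 3): e=[119,12,51] → #
    (5,2)@(11, 5): e=[49,8,125] → #
    (4,3)@(9, 7): e=[7,16,159] → #
    (8,3)@(17, 7): e=[119,64,-1] → ·
    (1,4)@(3, 9): e=[-91,0,273] → ·  [on edge]
    (4,4)@(9, 9): e=[-7,36,153] → ·
    (5,4)@(11, 9): e=[21,48,113] → #
    (8,4)@(17, 9): e=[105,84,-7] → ·
    (5,5)@(11, 11): e=[7,68,107] → #
    (8,5)@(17, 11): e=[91,104,-13] → ·
  covered (24 px):
    · · · · · · · · #
    · · · · · · # # #
    · · · · · # # # #
    · · · · # # # # ·
    · · · · · # # # ·
    · · · · · # # # ·
    · · · · · · # # ·
    · · · · · · # # ·
    · · · · · · · # ·
    · · · · · · · # ·
    · · · · · · · · ·
    · · · · · · · · ·
T4:
  2·area = 4
  edge (15, 20)→(13, 16): d=(-2,-4) top-left  bias=+0
  edge (13, 16)→(8, 4): d=(-5,-12) top-left  bias=+0
  edge (8, 4)→(15, 20): d=(7,16) right/bottom  bias=-1
    (5,5)@(11, 11): e=[2,1,1] → #
    (6,5)@(13, 11): e=[10,25,-31] → ·
    (5,6)@(11, 13): e=[-2,-9,15] → ·
  covered (1 px):
    · · · · · · · · ·
    · · · · · · · · ·
    · · · · · · · · ·
    · · · · · · · · ·
    · · · · · · · · ·
    · · · · · # · · ·
    · · · · · · · · ·
    · · · · · · · · ·
    · · · · · · · · ·
    · · · · · · · · ·
    · · · · · · · · ·
    · · · · · · · · ·

Answer: [6,10,28]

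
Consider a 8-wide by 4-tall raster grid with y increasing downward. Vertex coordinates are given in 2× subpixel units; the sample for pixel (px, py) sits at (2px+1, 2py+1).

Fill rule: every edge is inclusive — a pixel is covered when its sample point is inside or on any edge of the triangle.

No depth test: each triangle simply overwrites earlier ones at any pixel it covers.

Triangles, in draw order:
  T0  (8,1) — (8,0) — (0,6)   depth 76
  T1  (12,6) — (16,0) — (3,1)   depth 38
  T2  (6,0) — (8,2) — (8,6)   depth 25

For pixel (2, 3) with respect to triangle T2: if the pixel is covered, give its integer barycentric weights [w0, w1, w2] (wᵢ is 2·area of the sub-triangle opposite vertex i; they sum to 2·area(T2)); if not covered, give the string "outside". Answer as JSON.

T0:
  2·area = 8  (B↔C swapped to make it positive)
  edge (8, 1)→(0, 6): d=(-8,5) inclusive
  edge (0, 6)→(8, 0): d=(8,-6) inclusive
  edge (8, 0)→(8, 1): d=(0,1) inclusive
    (3,0)@(7, 1): e=[5,2,1] → #
    (4,0)@(9, 1): e=[-5,14,-1] → ·
    (3,1)@(7, 3): e=[-11,18,1] → ·
  covered (1 px):
    · · · # · · · ·
    · · · · · · · ·
    · · · · · · · ·
    · · · · · · · ·
T1:
  2·area = 74  (B↔C swapped to make it positive)
  edge (12, 6)→(3, 1): d=(-9,-5) inclusive
  edge (3, 1)→(16, 0): d=(13,-1) inclusive
  edge (16, 0)→(12, 6): d=(-4,6) inclusive
    (1,0)@(3, 1): e=[0,0,74] → #  [on edge]
    (2,0)@(5, 1): e=[10,2,62] → #
    (3,0)@(7, 1): e=[20,4,50] → #
    (4,0)@(9, 1): e=[30,6,38] → #
    (5,0)@(11, 1): e=[40,8,26] → #
    (6,0)@(13, 1): e=[50,10,14] → #
    (7,0)@(15, 1): e=[60,12,2] → #
    (1,1)@(3, 3): e=[-18,26,66] → ·
    (2,1)@(5, 3): e=[-8,28,54] → ·
    (3,1)@(7, 3): e=[2,30,42] → #
    (7,1)@(15, 3): e=[42,38,-6] → ·
    (3,2)@(7, 5): e=[-16,56,34] → ·
  covered (12 px):
    · # # # # # # #
    · · · # # # # ·
    · · · · · # · ·
    · · · · · · · ·
T2:
  2·area = 8
  edge (6, 0)→(8, 2): d=(2,2) inclusive
  edge (8, 2)→(8, 6): d=(0,4) inclusive
  edge (8, 6)→(6, 0): d=(-2,-6) inclusive
    (3,0)@(7, 1): e=[0,4,4] → #  [on edge]
    (4,0)@(9, 1): e=[-4,-4,16] → ·
    (3,1)@(7, 3): e=[4,4,0] → #  [on edge]
    (4,1)@(9, 3): e=[0,-4,12] → ·  [on edge]
    (3,2)@(7, 5): e=[8,4,-4] → ·
    (5,2)@(11, 5): e=[0,-12,20] → ·  [on edge]
    (6,3)@(13, 7): e=[0,-20,28] → ·  [on edge]
  covered (2 px):
    · · · # · · · ·
    · · · # · · · ·
    · · · · · · · ·
    · · · · · · · ·

Final: "outside"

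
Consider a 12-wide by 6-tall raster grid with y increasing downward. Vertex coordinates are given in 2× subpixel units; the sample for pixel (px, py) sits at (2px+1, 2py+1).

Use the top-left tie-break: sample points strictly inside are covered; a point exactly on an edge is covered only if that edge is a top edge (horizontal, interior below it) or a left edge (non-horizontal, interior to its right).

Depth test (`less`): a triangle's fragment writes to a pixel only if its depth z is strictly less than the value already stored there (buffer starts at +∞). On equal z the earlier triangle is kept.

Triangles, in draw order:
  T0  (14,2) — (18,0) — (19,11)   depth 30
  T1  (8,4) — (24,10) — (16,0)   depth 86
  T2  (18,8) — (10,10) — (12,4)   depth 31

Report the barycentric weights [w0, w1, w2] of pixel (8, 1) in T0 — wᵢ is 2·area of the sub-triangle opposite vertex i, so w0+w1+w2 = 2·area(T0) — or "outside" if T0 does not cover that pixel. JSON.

T0:
  2·area = 46
  edge (14, 2)→(18, 0): d=(4,-2) top-left  bias=+0
  edge (18, 0)→(19, 11): d=(1,11) right/bottom  bias=-1
  edge (19, 11)→(14, 2): d=(-5,-9) top-left  bias=+0
    (8,0)@(17, 1): e=[2,12,32] → #
    (9,0)@(19, 1): e=[6,-10,50] → ·
    (7,1)@(15, 3): e=[6,36,4] → #
    (9,1)@(19, 3): e=[14,-8,40] → ·
    (7,2)@(15, 5): e=[14,38,-6] → ·
    (8,2)@(17, 5): e=[18,16,12] → #
    (9,2)@(19, 5): e=[22,-6,30] → ·
    (8,3)@(17, 7): e=[26,18,2] → #
    (9,3)@(19, 7): e=[30,-4,20] → ·
    (8,4)@(17, 9): e=[34,20,-8] → ·
    (9,5)@(19, 11): e=[46,0,0] → ·  [on edge]
  covered (5 px):
    · · · · · · · · # · · ·
    · · · · · · · # # · · ·
    · · · · · · · · # · · ·
    · · · · · · · · # · · ·
    · · · · · · · · · · · ·
    · · · · · · · · · · · ·
T1:
  2·area = 112  (B↔C swapped to make it positive)
  edge (8, 4)→(16, 0): d=(8,-4) top-left  bias=+0
  edge (16, 0)→(24, 10): d=(8,10) right/bottom  bias=-1
  edge (24, 10)→(8, 4): d=(-16,-6) top-left  bias=+0
    (7,0)@(15, 1): e=[4,18,90] → #
    (8,0)@(17, 1): e=[12,-2,102] → ·
    (5,1)@(11, 3): e=[4,74,34] → #
    (6,1)@(13, 3): e=[12,54,46] → #
    (8,1)@(17, 3): e=[28,14,70] → #
    (9,1)@(19, 3): e=[36,-6,82] → ·
    (5,2)@(11, 5): e=[20,90,2] → #
    (9,2)@(19, 5): e=[52,10,50] → #
    (10,2)@(21, 5): e=[60,-10,62] → ·
    (5,3)@(11, 7): e=[36,106,-30] → ·
    (6,3)@(13, 7): e=[44,86,-18] → ·
    (7,3)@(15, 7): e=[52,66,-6] → ·
  covered (14 px):
    · · · · · · · # · · · ·
    · · · · · # # # # · · ·
    · · · · · # # # # # · ·
    · · · · · · · · # # # ·
    · · · · · · · · · · · #
    · · · · · · · · · · · ·
T2:
  2·area = 44
  edge (18, 8)→(10, 10): d=(-8,2) right/bottom  bias=-1
  edge (10, 10)→(12, 4): d=(2,-6) top-left  bias=+0
  edge (12, 4)→(18, 8): d=(6,4) right/bottom  bias=-1
    (6,0)@(13, 1): e=[66,0,-22] → ·  [on edge]
    (6,2)@(13, 5): e=[34,8,2] → #
    (7,2)@(15, 5): e=[30,20,-6] → ·
    (5,3)@(11, 7): e=[22,0,22] → #  [on edge]
    (7,3)@(15, 7): e=[14,24,6] → #
    (8,3)@(17, 7): e=[10,36,-2] → ·
    (5,4)@(11, 9): e=[6,4,34] → #
    (7,4)@(15, 9): e=[-2,28,18] → ·
    (5,5)@(11, 11): e=[-10,8,46] → ·
    (6,5)@(13, 11): e=[-14,20,38] → ·
  covered (6 px):
    · · · · · · · · · · · ·
    · · · · · · · · · · · ·
    · · · · · · # · · · · ·
    · · · · · # # # · · · ·
    · · · · · # # · · · · ·
    · · · · · · · · · · · ·

Result: [14,22,10]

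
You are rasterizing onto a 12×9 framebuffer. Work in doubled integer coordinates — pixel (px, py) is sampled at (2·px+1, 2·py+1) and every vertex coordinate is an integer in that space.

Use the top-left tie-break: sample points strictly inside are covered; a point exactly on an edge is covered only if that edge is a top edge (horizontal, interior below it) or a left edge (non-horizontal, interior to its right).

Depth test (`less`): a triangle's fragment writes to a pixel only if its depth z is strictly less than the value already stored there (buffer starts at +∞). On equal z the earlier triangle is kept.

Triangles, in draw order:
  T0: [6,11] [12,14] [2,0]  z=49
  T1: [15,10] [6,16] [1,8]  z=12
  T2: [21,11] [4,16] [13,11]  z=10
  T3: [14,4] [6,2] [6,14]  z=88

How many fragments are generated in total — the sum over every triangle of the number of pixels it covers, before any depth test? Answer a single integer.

T0:
  2·area = 54  (B↔C swapped to make it positive)
  edge (6, 11)→(2, 0): d=(-4,-11) top-left  bias=+0
  edge (2, 0)→(12, 14): d=(10,14) right/bottom  bias=-1
  edge (12, 14)→(6, 11): d=(-6,-3) top-left  bias=+0
    (2,2)@(5, 5): e=[13,8,33] → #
    (3,2)@(7, 5): e=[35,-20,39] → ·
    (2,3)@(5, 7): e=[5,28,21] → #
    (3,3)@(7, 7): e=[27,0,27] → ·  [on edge]
    (2,4)@(5, 9): e=[-3,48,9] → ·
    (3,4)@(7, 9): e=[19,20,15] → #
    (4,4)@(9, 9): e=[41,-8,21] → ·
    (3,5)@(7, 11): e=[11,40,3] → #
    (4,5)@(9, 11): e=[33,12,9] → #
    (5,5)@(11, 11): e=[55,-16,15] → ·
    (3,6)@(7, 13): e=[3,60,-9] → ·
    (4,6)@(9, 13): e=[25,32,-3] → ·
  covered (6 px):
    · · · · · · · · · · · ·
    · · · · · · · · · · · ·
    · · # · · · · · · · · ·
    · · # · · · · · · · · ·
    · · · # · · · · · · · ·
    · · · # # · · · · · · ·
    · · · · · # · · · · · ·
    · · · · · · · · · · · ·
    · · · · · · · · · · · ·
T1:
  2·area = 102
  edge (15, 10)→(6, 16): d=(-9,6) right/bottom  bias=-1
  edge (6, 16)→(1, 8): d=(-5,-8) top-left  bias=+0
  edge (1, 8)→(15, 10): d=(14,2) right/bottom  bias=-1
    (1,4)@(3, 9): e=[81,11,10] → #
    (2,4)@(5, 9): e=[69,27,6] → #
    (3,4)@(7, 9): e=[57,43,2] → #
    (4,4)@(9, 9): e=[45,59,-2] → ·
    (1,5)@(3, 11): e=[63,1,38] → #
    (4,5)@(9, 11): e=[27,49,26] → #
    (5,5)@(11, 11): e=[15,65,22] → #
    (6,5)@(13, 11): e=[3,81,18] → #
    (7,5)@(15, 11): e=[-9,97,14] → ·
    (1,6)@(3, 13): e=[45,-9,66] → ·
    (2,6)@(5, 13): e=[33,7,62] → #
    (5,6)@(11, 13): e=[-3,55,50] → ·
  covered (13 px):
    · · · · · · · · · · · ·
    · · · · · · · · · · · ·
    · · · · · · · · · · · ·
    · · · · · · · · · · · ·
    · # # # · · · · · · · ·
    · # # # # # # · · · · ·
    · · # # # · · · · · · ·
    · · · # · · · · · · · ·
    · · · · · · · · · · · ·
T2:
  2·area = 40
  edge (21, 11)→(4, 16): d=(-17,5) right/bottom  bias=-1
  edge (4, 16)→(13, 11): d=(9,-5) top-left  bias=+0
  edge (13, 11)→(21, 11): d=(8,0) top-left  bias=+0
    (0,5)@(1, 11): e=[100,-60,0] → ·  [on edge]
    (1,5)@(3, 11): e=[90,-50,0] → ·  [on edge]
    (2,5)@(5, 11): e=[80,-40,0] → ·  [on edge]
    (3,5)@(7, 11): e=[70,-30,0] → ·  [on edge]
    (4,5)@(9, 11): e=[60,-20,0] → ·  [on edge]
    (5,5)@(11, 11): e=[50,-10,0] → ·  [on edge]
    (6,5)@(13, 11): e=[40,0,0] → #  [on edge]
    (7,5)@(15, 11): e=[30,10,0] → #  [on edge]
    (8,5)@(17, 11): e=[20,20,0] → #  [on edge]
    (9,5)@(19, 11): e=[10,30,0] → #  [on edge]
    (10,5)@(21, 11): e=[0,40,0] → ·  [on edge]
    (11,5)@(23, 11): e=[-10,50,0] → ·  [on edge]
  covered (7 px):
    · · · · · · · · · · · ·
    · · · · · · · · · · · ·
    · · · · · · · · · · · ·
    · · · · · · · · · · · ·
    · · · · · · · · · · · ·
    · · · · · · # # # # · ·
    · · · · · # # · · · · ·
    · · · # · · · · · · · ·
    · · · · · · · · · · · ·
T3:
  2·area = 96  (B↔C swapped to make it positive)
  edge (14, 4)→(6, 14): d=(-8,10) right/bottom  bias=-1
  edge (6, 14)→(6, 2): d=(0,-12) top-left  bias=+0
  edge (6, 2)→(14, 4): d=(8,2) right/bottom  bias=-1
    (3,1)@(7, 3): e=[78,12,6] → #
    (4,1)@(9, 3): e=[58,36,2] → #
    (5,1)@(11, 3): e=[38,60,-2] → ·
    (3,2)@(7, 5): e=[62,12,22] → #
    (5,2)@(11, 5): e=[22,60,14] → #
    (6,2)@(13, 5): e=[2,84,10] → #
    (7,2)@(15, 5): e=[-18,108,6] → ·
    (3,3)@(7, 7): e=[46,12,38] → #
    (6,3)@(13, 7): e=[-14,84,26] → ·
    (3,4)@(7, 9): e=[30,12,54] → #
    (5,4)@(11, 9): e=[-10,60,46] → ·
    (3,5)@(7, 11): e=[14,12,70] → #
  covered (12 px):
    · · · · · · · · · · · ·
    · · · # # · · · · · · ·
    · · · # # # # · · · · ·
    · · · # # # · · · · · ·
    · · · # # · · · · · · ·
    · · · # · · · · · · · ·
    · · · · · · · · · · · ·
    · · · · · · · · · · · ·
    · · · · · · · · · · · ·

Final: 38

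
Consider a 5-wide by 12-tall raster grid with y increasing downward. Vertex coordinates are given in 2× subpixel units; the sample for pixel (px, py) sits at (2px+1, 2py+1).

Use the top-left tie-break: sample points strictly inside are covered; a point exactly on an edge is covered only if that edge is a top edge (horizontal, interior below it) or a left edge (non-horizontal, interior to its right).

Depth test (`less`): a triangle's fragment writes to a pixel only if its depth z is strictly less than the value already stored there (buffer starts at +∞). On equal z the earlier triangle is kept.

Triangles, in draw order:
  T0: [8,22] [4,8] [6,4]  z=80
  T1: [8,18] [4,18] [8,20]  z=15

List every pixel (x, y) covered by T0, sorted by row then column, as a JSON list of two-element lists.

T0:
  2·area = 44
  edge (8, 22)→(4, 8): d=(-4,-14) top-left  bias=+0
  edge (4, 8)→(6, 4): d=(2,-4) top-left  bias=+0
  edge (6, 4)→(8, 22): d=(2,18) right/bottom  bias=-1
    (2,3)@(5, 7): e=[18,2,24] → █
    (3,3)@(7, 7): e=[46,10,-12] → ·
    (2,4)@(5, 9): e=[10,6,28] → █
    (3,4)@(7, 9): e=[38,14,-8] → ·
    (2,5)@(5, 11): e=[2,10,32] → █
    (3,5)@(7, 11): e=[30,18,-4] → ·
    (2,6)@(5, 13): e=[-6,14,36] → ·
    (3,6)@(7, 13): e=[22,22,0] → ·  [on edge]
    (3,7)@(7, 15): e=[14,26,4] → █
    (4,7)@(9, 15): e=[42,34,-32] → ·
    (3,8)@(7, 17): e=[6,30,8] → █
    (4,8)@(9, 17): e=[34,38,-28] → ·
  covered (5 px):
    · · · · ·
    · · · · ·
    · · · · ·
    · · █ · ·
    · · █ · ·
    · · █ · ·
    · · · · ·
    · · · █ ·
    · · · █ ·
    · · · · ·
    · · · · ·
    · · · · ·
T1:
  2·area = 8  (B↔C swapped to make it positive)
  edge (8, 18)→(8, 20): d=(0,2) right/bottom  bias=-1
  edge (8, 20)→(4, 18): d=(-4,-2) top-left  bias=+0
  edge (4, 18)→(8, 18): d=(4,0) top-left  bias=+0
    (3,9)@(7, 19): e=[2,2,4] → █
    (4,9)@(9, 19): e=[-2,6,4] → ·
    (3,10)@(7, 21): e=[2,-6,12] → ·
  covered (1 px):
    · · · · ·
    · · · · ·
    · · · · ·
    · · · · ·
    · · · · ·
    · · · · ·
    · · · · ·
    · · · · ·
    · · · · ·
    · · · █ ·
    · · · · ·
    · · · · ·

Answer: [[2,3],[2,4],[2,5],[3,7],[3,8]]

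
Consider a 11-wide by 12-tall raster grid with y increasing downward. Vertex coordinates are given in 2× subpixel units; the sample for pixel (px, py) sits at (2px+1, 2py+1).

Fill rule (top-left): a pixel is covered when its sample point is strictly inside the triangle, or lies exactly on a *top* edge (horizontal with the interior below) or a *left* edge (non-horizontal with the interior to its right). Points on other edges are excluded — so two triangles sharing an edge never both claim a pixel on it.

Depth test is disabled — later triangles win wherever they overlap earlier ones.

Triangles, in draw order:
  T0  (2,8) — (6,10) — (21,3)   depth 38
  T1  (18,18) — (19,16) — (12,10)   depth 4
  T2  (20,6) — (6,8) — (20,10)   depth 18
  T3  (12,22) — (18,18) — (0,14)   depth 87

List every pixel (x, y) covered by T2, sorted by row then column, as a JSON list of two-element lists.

T0:
  2·area = 58  (B↔C swapped to make it positive)
  edge (2, 8)→(21, 3): d=(19,-5) top-left  bias=+0
  edge (21, 3)→(6, 10): d=(-15,7) right/bottom  bias=-1
  edge (6, 10)→(2, 8): d=(-4,-2) top-left  bias=+0
    (10,1)@(21, 3): e=[0,0,58] → ·  [on edge]
    (7,2)@(15, 5): e=[8,12,38] → █
    (8,2)@(17, 5): e=[18,-2,42] → ·
    (3,3)@(7, 7): e=[6,38,14] → █
    (4,3)@(9, 7): e=[16,24,18] → █
    (5,3)@(11, 7): e=[26,10,22] → █
    (6,3)@(13, 7): e=[36,-4,26] → ·
    (7,3)@(15, 7): e=[46,-18,30] → ·
    (2,4)@(5, 9): e=[34,22,2] → █
    (4,4)@(9, 9): e=[54,-6,10] → ·
    (5,4)@(11, 9): e=[64,-20,14] → ·
    (2,5)@(5, 11): e=[72,-8,-6] → ·
  covered (6 px):
    · · · · · · · · · · ·
    · · · · · · · · · · ·
    · · · · · · · █ · · ·
    · · · █ █ █ · · · · ·
    · · █ █ · · · · · · ·
    · · · · · · · · · · ·
    · · · · · · · · · · ·
    · · · · · · · · · · ·
    · · · · · · · · · · ·
    · · · · · · · · · · ·
    · · · · · · · · · · ·
    · · · · · · · · · · ·
T1:
  2·area = 20  (B↔C swapped to make it positive)
  edge (18, 18)→(12, 10): d=(-6,-8) top-left  bias=+0
  edge (12, 10)→(19, 16): d=(7,6) right/bottom  bias=-1
  edge (19, 16)→(18, 18): d=(-1,2) right/bottom  bias=-1
    (6,5)@(13, 11): e=[2,1,17] → █
    (7,5)@(15, 11): e=[18,-11,13] → ·
    (6,6)@(13, 13): e=[-10,15,15] → ·
    (7,6)@(15, 13): e=[6,3,11] → █
    (8,6)@(17, 13): e=[22,-9,7] → ·
    (7,7)@(15, 15): e=[-6,17,9] → ·
    (8,7)@(17, 15): e=[10,5,5] → █
    (9,7)@(19, 15): e=[26,-7,1] → ·
    (8,8)@(17, 17): e=[-2,19,3] → ·
  covered (3 px):
    · · · · · · · · · · ·
    · · · · · · · · · · ·
    · · · · · · · · · · ·
    · · · · · · · · · · ·
    · · · · · · · · · · ·
    · · · · · · █ · · · ·
    · · · · · · · █ · · ·
    · · · · · · · · █ · ·
    · · · · · · · · · · ·
    · · · · · · · · · · ·
    · · · · · · · · · · ·
    · · · · · · · · · · ·
T2:
  2·area = 56  (B↔C swapped to make it positive)
  edge (20, 6)→(20, 10): d=(0,4) right/bottom  bias=-1
  edge (20, 10)→(6, 8): d=(-14,-2) top-left  bias=+0
  edge (6, 8)→(20, 6): d=(14,-2) top-left  bias=+0
    (6,3)@(13, 7): e=[28,28,0] → █  [on edge]
    (7,3)@(15, 7): e=[20,32,4] → █
    (8,3)@(17, 7): e=[12,36,8] → █
    (9,3)@(19, 7): e=[4,40,12] → █
    (10,3)@(21, 7): e=[-4,44,16] → ·
    (6,4)@(13, 9): e=[28,0,28] → █  [on edge]
    (10,4)@(21, 9): e=[-4,16,44] → ·
    (6,5)@(13, 11): e=[28,-28,56] → ·
    (7,5)@(15, 11): e=[20,-24,60] → ·
    (8,5)@(17, 11): e=[12,-20,64] → ·
    (9,5)@(19, 11): e=[4,-16,68] → ·
  covered (8 px):
    · · · · · · · · · · ·
    · · · · · · · · · · ·
    · · · · · · · · · · ·
    · · · · · · █ █ █ █ ·
    · · · · · · █ █ █ █ ·
    · · · · · · · · · · ·
    · · · · · · · · · · ·
    · · · · · · · · · · ·
    · · · · · · · · · · ·
    · · · · · · · · · · ·
    · · · · · · · · · · ·
    · · · · · · · · · · ·
T3:
  2·area = 96  (B↔C swapped to make it positive)
  edge (12, 22)→(0, 14): d=(-12,-8) top-left  bias=+0
  edge (0, 14)→(18, 18): d=(18,4) right/bottom  bias=-1
  edge (18, 18)→(12, 22): d=(-6,4) right/bottom  bias=-1
    (1,7)@(3, 15): e=[12,6,78] → █
    (2,7)@(5, 15): e=[28,-2,70] → ·
    (1,8)@(3, 17): e=[-12,42,66] → ·
    (2,8)@(5, 17): e=[4,34,58] → █
    (3,8)@(7, 17): e=[20,26,50] → █
    (4,8)@(9, 17): e=[36,18,42] → █
    (5,8)@(11, 17): e=[52,10,34] → █
    (6,8)@(13, 17): e=[68,2,26] → █
    (7,8)@(15, 17): e=[84,-6,18] → ·
    (2,9)@(5, 19): e=[-20,70,46] → ·
    (3,9)@(7, 19): e=[-4,62,38] → ·
    (4,9)@(9, 19): e=[12,54,30] → █
  covered (12 px):
    · · · · · · · · · · ·
    · · · · · · · · · · ·
    · · · · · · · · · · ·
    · · · · · · · · · · ·
    · · · · · · · · · · ·
    · · · · · · · · · · ·
    · · · · · · · · · · ·
    · █ · · · · · · · · ·
    · · █ █ █ █ █ · · · ·
    · · · · █ █ █ █ · · ·
    · · · · · █ █ · · · ·
    · · · · · · · · · · ·

Answer: [[6,3],[7,3],[8,3],[9,3],[6,4],[7,4],[8,4],[9,4]]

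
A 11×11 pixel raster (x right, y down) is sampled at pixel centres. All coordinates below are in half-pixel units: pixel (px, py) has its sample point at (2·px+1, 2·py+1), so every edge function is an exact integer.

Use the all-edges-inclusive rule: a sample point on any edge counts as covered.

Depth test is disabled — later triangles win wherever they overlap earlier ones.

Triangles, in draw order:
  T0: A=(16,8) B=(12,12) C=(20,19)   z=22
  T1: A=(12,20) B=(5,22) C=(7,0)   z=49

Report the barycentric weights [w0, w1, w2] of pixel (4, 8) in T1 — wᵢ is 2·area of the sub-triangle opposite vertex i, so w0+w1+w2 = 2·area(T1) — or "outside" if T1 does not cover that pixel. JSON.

T0:
  2·area = 60  (B↔C swapped to make it positive)
  edge (16, 8)→(20, 19): d=(4,11) inclusive
  edge (20, 19)→(12, 12): d=(-8,-7) inclusive
  edge (12, 12)→(16, 8): d=(4,-4) inclusive
    (10,1)@(21, 3): e=[-75,135,0] → ·  [on edge]
    (9,2)@(19, 5): e=[-45,105,0] → ·  [on edge]
    (8,3)@(17, 7): e=[-15,75,0] → ·  [on edge]
    (7,4)@(15, 9): e=[15,45,0] → #  [on edge]
    (8,4)@(17, 9): e=[-7,59,8] → ·
    (6,5)@(13, 11): e=[45,15,0] → #  [on edge]
    (8,5)@(17, 11): e=[1,43,16] → #
    (9,5)@(19, 11): e=[-21,57,24] → ·
    (5,6)@(11, 13): e=[75,-15,0] → ·  [on edge]
    (6,6)@(13, 13): e=[53,-1,8] → ·
    (7,6)@(15, 13): e=[31,13,16] → #
    (9,6)@(19, 13): e=[-13,41,32] → ·
    (4,7)@(9, 15): e=[105,-45,0] → ·  [on edge]
    (3,8)@(7, 17): e=[135,-75,0] → ·  [on edge]
    (2,9)@(5, 19): e=[165,-105,0] → ·  [on edge]
    (1,10)@(3, 21): e=[195,-135,0] → ·  [on edge]
  covered (8 px):
    · · · · · · · · · · ·
    · · · · · · · · · · ·
    · · · · · · · · · · ·
    · · · · · · · · · · ·
    · · · · · · · # · · ·
    · · · · · · # # # · ·
    · · · · · · · # # · ·
    · · · · · · · · # · ·
    · · · · · · · · · # ·
    · · · · · · · · · · ·
    · · · · · · · · · · ·
T1:
  2·area = 150
  edge (12, 20)→(5, 22): d=(-7,2) inclusive
  edge (5, 22)→(7, 0): d=(2,-22) inclusive
  edge (7, 0)→(12, 20): d=(5,20) inclusive
    (3,0)@(7, 1): e=[143,2,5] → #
    (4,0)@(9, 1): e=[139,46,-35] → ·
    (3,1)@(7, 3): e=[129,6,15] → #
    (4,1)@(9, 3): e=[125,50,-25] → ·
    (3,2)@(7, 5): e=[115,10,25] → #
    (4,2)@(9, 5): e=[111,54,-15] → ·
    (3,3)@(7, 7): e=[101,14,35] → #
    (4,3)@(9, 7): e=[97,58,-5] → ·
    (3,4)@(7, 9): e=[87,18,45] → #
    (4,4)@(9, 9): e=[83,62,5] → #
    (5,4)@(11, 9): e=[79,106,-35] → ·
    (3,5)@(7, 11): e=[73,22,55] → #
  covered (19 px):
    · · · # · · · · · · ·
    · · · # · · · · · · ·
    · · · # · · · · · · ·
    · · · # · · · · · · ·
    · · · # # · · · · · ·
    · · · # # · · · · · ·
    · · · # # · · · · · ·
    · · · # # · · · · · ·
    · · · # # # · · · · ·
    · · · # # # · · · · ·
    · · · # · · · · · · ·

Answer: [78,45,27]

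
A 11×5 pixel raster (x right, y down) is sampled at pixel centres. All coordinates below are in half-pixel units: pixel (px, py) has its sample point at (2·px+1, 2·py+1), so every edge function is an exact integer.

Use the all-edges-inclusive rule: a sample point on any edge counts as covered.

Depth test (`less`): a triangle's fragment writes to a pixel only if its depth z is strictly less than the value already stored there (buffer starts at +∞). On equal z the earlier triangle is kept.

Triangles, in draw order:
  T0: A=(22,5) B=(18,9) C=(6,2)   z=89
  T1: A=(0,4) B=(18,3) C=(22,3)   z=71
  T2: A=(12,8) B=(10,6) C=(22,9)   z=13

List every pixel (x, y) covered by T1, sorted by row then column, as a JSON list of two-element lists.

T0:
  2·area = 76
  edge (22, 5)→(18, 9): d=(-4,4) inclusive
  edge (18, 9)→(6, 2): d=(-12,-7) inclusive
  edge (6, 2)→(22, 5): d=(16,3) inclusive
    (4,1)@(9, 3): e=[60,9,7] → X
    (5,1)@(11, 3): e=[52,23,1] → X
    (6,1)@(13, 3): e=[44,37,-5] → .
    (4,2)@(9, 5): e=[52,-15,39] → .
    (5,2)@(11, 5): e=[44,-1,33] → .
    (6,2)@(13, 5): e=[36,13,27] → X
    (7,2)@(15, 5): e=[28,27,21] → X
    (8,2)@(17, 5): e=[20,41,15] → X
    (9,2)@(19, 5): e=[12,55,9] → X
    (10,2)@(21, 5): e=[4,69,3] → X
    (6,3)@(13, 7): e=[28,-11,59] → .
    (7,3)@(15, 7): e=[20,3,53] → X
  covered (10 px):
    . . . . . . . . . . .
    . . . . X X . . . . .
    . . . . . . X X X X X
    . . . . . . . X X X .
    . . . . . . . . . . .
T1:
  2·area = 4
  edge (0, 4)→(18, 3): d=(18,-1) inclusive
  edge (18, 3)→(22, 3): d=(4,0) inclusive
  edge (22, 3)→(0, 4): d=(-22,1) inclusive
    (0,1)@(1, 3): e=[-17,0,21] → .  [on edge]
    (1,1)@(3, 3): e=[-15,0,19] → .  [on edge]
    (2,1)@(5, 3): e=[-13,0,17] → .  [on edge]
    (3,1)@(7, 3): e=[-11,0,15] → .  [on edge]
    (4,1)@(9, 3): e=[-9,0,13] → .  [on edge]
    (5,1)@(11, 3): e=[-7,0,11] → .  [on edge]
    (6,1)@(13, 3): e=[-5,0,9] → .  [on edge]
    (7,1)@(15, 3): e=[-3,0,7] → .  [on edge]
    (8,1)@(17, 3): e=[-1,0,5] → .  [on edge]
    (9,1)@(19, 3): e=[1,0,3] → X  [on edge]
    (10,1)@(21, 3): e=[3,0,1] → X  [on edge]
    (9,2)@(19, 5): e=[37,8,-41] → .
  covered (2 px):
    . . . . . . . . . . .
    . . . . . . . . . X X
    . . . . . . . . . . .
    . . . . . . . . . . .
    . . . . . . . . . . .
T2:
  2·area = 18
  edge (12, 8)→(10, 6): d=(-2,-2) inclusive
  edge (10, 6)→(22, 9): d=(12,3) inclusive
  edge (22, 9)→(12, 8): d=(-10,-1) inclusive
    (2,0)@(5, 1): e=[0,-45,63] → .  [on edge]
    (3,1)@(7, 3): e=[0,-27,45] → .  [on edge]
    (4,2)@(9, 5): e=[0,-9,27] → .  [on edge]
    (5,3)@(11, 7): e=[0,9,9] → X  [on edge]
    (6,3)@(13, 7): e=[4,3,11] → X
    (7,3)@(15, 7): e=[8,-3,13] → .
    (5,4)@(11, 9): e=[-4,33,-11] → .
    (6,4)@(13, 9): e=[0,27,-9] → .  [on edge]
  covered (2 px):
    . . . . . . . . . . .
    . . . . . . . . . . .
    . . . . . . . . . . .
    . . . . . X X . . . .
    . . . . . . . . . . .

Answer: [[9,1],[10,1]]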